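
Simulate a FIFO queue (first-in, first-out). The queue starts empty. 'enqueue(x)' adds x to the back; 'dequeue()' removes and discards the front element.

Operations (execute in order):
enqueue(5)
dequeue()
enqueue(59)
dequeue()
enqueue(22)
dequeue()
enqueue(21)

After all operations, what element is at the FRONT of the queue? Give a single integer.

Answer: 21

Derivation:
enqueue(5): queue = [5]
dequeue(): queue = []
enqueue(59): queue = [59]
dequeue(): queue = []
enqueue(22): queue = [22]
dequeue(): queue = []
enqueue(21): queue = [21]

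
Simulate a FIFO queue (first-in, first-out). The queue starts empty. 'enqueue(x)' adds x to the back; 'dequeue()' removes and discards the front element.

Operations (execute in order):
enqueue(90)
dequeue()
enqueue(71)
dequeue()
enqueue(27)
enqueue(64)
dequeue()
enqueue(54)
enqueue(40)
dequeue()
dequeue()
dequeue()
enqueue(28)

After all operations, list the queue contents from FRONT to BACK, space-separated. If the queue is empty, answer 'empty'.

Answer: 28

Derivation:
enqueue(90): [90]
dequeue(): []
enqueue(71): [71]
dequeue(): []
enqueue(27): [27]
enqueue(64): [27, 64]
dequeue(): [64]
enqueue(54): [64, 54]
enqueue(40): [64, 54, 40]
dequeue(): [54, 40]
dequeue(): [40]
dequeue(): []
enqueue(28): [28]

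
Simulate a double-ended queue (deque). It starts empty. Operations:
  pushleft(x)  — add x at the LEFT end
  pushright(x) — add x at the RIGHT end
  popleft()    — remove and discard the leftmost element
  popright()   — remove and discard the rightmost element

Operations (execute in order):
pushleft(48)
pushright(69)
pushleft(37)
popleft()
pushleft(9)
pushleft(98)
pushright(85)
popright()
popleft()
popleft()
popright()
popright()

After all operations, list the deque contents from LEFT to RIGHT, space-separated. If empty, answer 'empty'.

pushleft(48): [48]
pushright(69): [48, 69]
pushleft(37): [37, 48, 69]
popleft(): [48, 69]
pushleft(9): [9, 48, 69]
pushleft(98): [98, 9, 48, 69]
pushright(85): [98, 9, 48, 69, 85]
popright(): [98, 9, 48, 69]
popleft(): [9, 48, 69]
popleft(): [48, 69]
popright(): [48]
popright(): []

Answer: empty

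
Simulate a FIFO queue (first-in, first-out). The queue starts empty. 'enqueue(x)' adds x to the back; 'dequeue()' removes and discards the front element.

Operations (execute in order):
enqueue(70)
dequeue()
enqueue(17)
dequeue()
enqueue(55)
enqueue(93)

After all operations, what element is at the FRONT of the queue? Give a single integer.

Answer: 55

Derivation:
enqueue(70): queue = [70]
dequeue(): queue = []
enqueue(17): queue = [17]
dequeue(): queue = []
enqueue(55): queue = [55]
enqueue(93): queue = [55, 93]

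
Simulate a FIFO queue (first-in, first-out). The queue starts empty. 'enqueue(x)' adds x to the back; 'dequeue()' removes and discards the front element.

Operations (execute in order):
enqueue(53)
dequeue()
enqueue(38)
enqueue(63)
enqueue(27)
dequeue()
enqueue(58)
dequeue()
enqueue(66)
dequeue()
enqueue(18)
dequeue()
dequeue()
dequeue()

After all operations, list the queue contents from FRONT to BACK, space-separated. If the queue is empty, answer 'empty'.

Answer: empty

Derivation:
enqueue(53): [53]
dequeue(): []
enqueue(38): [38]
enqueue(63): [38, 63]
enqueue(27): [38, 63, 27]
dequeue(): [63, 27]
enqueue(58): [63, 27, 58]
dequeue(): [27, 58]
enqueue(66): [27, 58, 66]
dequeue(): [58, 66]
enqueue(18): [58, 66, 18]
dequeue(): [66, 18]
dequeue(): [18]
dequeue(): []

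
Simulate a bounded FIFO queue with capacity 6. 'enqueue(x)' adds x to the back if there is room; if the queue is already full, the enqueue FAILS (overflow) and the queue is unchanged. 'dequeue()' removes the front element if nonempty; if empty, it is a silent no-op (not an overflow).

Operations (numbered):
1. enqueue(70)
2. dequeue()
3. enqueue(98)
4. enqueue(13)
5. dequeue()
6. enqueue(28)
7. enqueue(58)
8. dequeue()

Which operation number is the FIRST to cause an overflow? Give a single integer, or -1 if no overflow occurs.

Answer: -1

Derivation:
1. enqueue(70): size=1
2. dequeue(): size=0
3. enqueue(98): size=1
4. enqueue(13): size=2
5. dequeue(): size=1
6. enqueue(28): size=2
7. enqueue(58): size=3
8. dequeue(): size=2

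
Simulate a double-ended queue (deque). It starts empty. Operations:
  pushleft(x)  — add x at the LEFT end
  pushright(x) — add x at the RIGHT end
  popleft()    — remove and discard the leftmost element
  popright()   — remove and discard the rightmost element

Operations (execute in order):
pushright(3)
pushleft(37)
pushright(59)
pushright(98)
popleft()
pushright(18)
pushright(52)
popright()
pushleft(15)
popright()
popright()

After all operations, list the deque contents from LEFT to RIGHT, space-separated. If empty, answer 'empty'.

Answer: 15 3 59

Derivation:
pushright(3): [3]
pushleft(37): [37, 3]
pushright(59): [37, 3, 59]
pushright(98): [37, 3, 59, 98]
popleft(): [3, 59, 98]
pushright(18): [3, 59, 98, 18]
pushright(52): [3, 59, 98, 18, 52]
popright(): [3, 59, 98, 18]
pushleft(15): [15, 3, 59, 98, 18]
popright(): [15, 3, 59, 98]
popright(): [15, 3, 59]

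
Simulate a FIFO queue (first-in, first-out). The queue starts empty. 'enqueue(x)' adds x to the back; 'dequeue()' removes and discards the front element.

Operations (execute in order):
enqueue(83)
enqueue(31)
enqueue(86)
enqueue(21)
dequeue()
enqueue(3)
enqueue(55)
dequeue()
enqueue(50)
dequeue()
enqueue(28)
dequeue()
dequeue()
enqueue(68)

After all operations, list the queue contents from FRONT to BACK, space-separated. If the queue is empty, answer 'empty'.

enqueue(83): [83]
enqueue(31): [83, 31]
enqueue(86): [83, 31, 86]
enqueue(21): [83, 31, 86, 21]
dequeue(): [31, 86, 21]
enqueue(3): [31, 86, 21, 3]
enqueue(55): [31, 86, 21, 3, 55]
dequeue(): [86, 21, 3, 55]
enqueue(50): [86, 21, 3, 55, 50]
dequeue(): [21, 3, 55, 50]
enqueue(28): [21, 3, 55, 50, 28]
dequeue(): [3, 55, 50, 28]
dequeue(): [55, 50, 28]
enqueue(68): [55, 50, 28, 68]

Answer: 55 50 28 68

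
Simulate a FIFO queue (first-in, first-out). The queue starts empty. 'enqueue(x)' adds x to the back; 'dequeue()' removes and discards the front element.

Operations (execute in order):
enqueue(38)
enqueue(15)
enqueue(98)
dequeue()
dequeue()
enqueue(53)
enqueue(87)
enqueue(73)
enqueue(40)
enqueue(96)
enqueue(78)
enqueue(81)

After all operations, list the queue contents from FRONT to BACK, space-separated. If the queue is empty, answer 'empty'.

enqueue(38): [38]
enqueue(15): [38, 15]
enqueue(98): [38, 15, 98]
dequeue(): [15, 98]
dequeue(): [98]
enqueue(53): [98, 53]
enqueue(87): [98, 53, 87]
enqueue(73): [98, 53, 87, 73]
enqueue(40): [98, 53, 87, 73, 40]
enqueue(96): [98, 53, 87, 73, 40, 96]
enqueue(78): [98, 53, 87, 73, 40, 96, 78]
enqueue(81): [98, 53, 87, 73, 40, 96, 78, 81]

Answer: 98 53 87 73 40 96 78 81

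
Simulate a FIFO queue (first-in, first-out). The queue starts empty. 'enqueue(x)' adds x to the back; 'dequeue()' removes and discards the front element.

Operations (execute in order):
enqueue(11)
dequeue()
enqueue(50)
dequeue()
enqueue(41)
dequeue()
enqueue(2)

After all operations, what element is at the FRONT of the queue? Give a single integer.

Answer: 2

Derivation:
enqueue(11): queue = [11]
dequeue(): queue = []
enqueue(50): queue = [50]
dequeue(): queue = []
enqueue(41): queue = [41]
dequeue(): queue = []
enqueue(2): queue = [2]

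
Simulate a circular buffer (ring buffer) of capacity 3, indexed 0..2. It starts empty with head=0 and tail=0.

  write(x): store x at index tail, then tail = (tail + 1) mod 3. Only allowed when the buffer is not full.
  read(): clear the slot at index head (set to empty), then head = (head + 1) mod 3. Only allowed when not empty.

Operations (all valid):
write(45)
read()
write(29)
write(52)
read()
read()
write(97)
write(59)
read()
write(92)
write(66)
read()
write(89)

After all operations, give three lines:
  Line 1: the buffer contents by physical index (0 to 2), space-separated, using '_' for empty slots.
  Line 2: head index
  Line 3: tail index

write(45): buf=[45 _ _], head=0, tail=1, size=1
read(): buf=[_ _ _], head=1, tail=1, size=0
write(29): buf=[_ 29 _], head=1, tail=2, size=1
write(52): buf=[_ 29 52], head=1, tail=0, size=2
read(): buf=[_ _ 52], head=2, tail=0, size=1
read(): buf=[_ _ _], head=0, tail=0, size=0
write(97): buf=[97 _ _], head=0, tail=1, size=1
write(59): buf=[97 59 _], head=0, tail=2, size=2
read(): buf=[_ 59 _], head=1, tail=2, size=1
write(92): buf=[_ 59 92], head=1, tail=0, size=2
write(66): buf=[66 59 92], head=1, tail=1, size=3
read(): buf=[66 _ 92], head=2, tail=1, size=2
write(89): buf=[66 89 92], head=2, tail=2, size=3

Answer: 66 89 92
2
2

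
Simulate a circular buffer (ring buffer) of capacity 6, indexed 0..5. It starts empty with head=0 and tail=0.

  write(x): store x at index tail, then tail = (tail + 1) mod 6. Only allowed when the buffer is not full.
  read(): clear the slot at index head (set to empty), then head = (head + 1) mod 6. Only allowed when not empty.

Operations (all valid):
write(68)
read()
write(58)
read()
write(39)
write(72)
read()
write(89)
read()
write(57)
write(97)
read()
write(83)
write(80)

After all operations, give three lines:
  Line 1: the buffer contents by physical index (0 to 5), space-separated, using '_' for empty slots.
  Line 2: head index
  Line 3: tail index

write(68): buf=[68 _ _ _ _ _], head=0, tail=1, size=1
read(): buf=[_ _ _ _ _ _], head=1, tail=1, size=0
write(58): buf=[_ 58 _ _ _ _], head=1, tail=2, size=1
read(): buf=[_ _ _ _ _ _], head=2, tail=2, size=0
write(39): buf=[_ _ 39 _ _ _], head=2, tail=3, size=1
write(72): buf=[_ _ 39 72 _ _], head=2, tail=4, size=2
read(): buf=[_ _ _ 72 _ _], head=3, tail=4, size=1
write(89): buf=[_ _ _ 72 89 _], head=3, tail=5, size=2
read(): buf=[_ _ _ _ 89 _], head=4, tail=5, size=1
write(57): buf=[_ _ _ _ 89 57], head=4, tail=0, size=2
write(97): buf=[97 _ _ _ 89 57], head=4, tail=1, size=3
read(): buf=[97 _ _ _ _ 57], head=5, tail=1, size=2
write(83): buf=[97 83 _ _ _ 57], head=5, tail=2, size=3
write(80): buf=[97 83 80 _ _ 57], head=5, tail=3, size=4

Answer: 97 83 80 _ _ 57
5
3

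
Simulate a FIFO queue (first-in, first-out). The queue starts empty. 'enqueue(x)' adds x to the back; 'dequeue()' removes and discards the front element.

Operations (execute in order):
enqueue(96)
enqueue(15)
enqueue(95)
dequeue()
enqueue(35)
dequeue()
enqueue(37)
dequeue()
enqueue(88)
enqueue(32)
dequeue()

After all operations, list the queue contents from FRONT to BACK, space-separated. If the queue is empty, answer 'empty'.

enqueue(96): [96]
enqueue(15): [96, 15]
enqueue(95): [96, 15, 95]
dequeue(): [15, 95]
enqueue(35): [15, 95, 35]
dequeue(): [95, 35]
enqueue(37): [95, 35, 37]
dequeue(): [35, 37]
enqueue(88): [35, 37, 88]
enqueue(32): [35, 37, 88, 32]
dequeue(): [37, 88, 32]

Answer: 37 88 32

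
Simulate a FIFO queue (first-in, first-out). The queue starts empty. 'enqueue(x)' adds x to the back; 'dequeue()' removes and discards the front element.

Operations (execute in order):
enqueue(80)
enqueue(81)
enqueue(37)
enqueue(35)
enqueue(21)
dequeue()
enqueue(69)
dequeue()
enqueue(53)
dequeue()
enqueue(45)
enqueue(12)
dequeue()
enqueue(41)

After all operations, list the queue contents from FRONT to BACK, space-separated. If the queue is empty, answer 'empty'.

Answer: 21 69 53 45 12 41

Derivation:
enqueue(80): [80]
enqueue(81): [80, 81]
enqueue(37): [80, 81, 37]
enqueue(35): [80, 81, 37, 35]
enqueue(21): [80, 81, 37, 35, 21]
dequeue(): [81, 37, 35, 21]
enqueue(69): [81, 37, 35, 21, 69]
dequeue(): [37, 35, 21, 69]
enqueue(53): [37, 35, 21, 69, 53]
dequeue(): [35, 21, 69, 53]
enqueue(45): [35, 21, 69, 53, 45]
enqueue(12): [35, 21, 69, 53, 45, 12]
dequeue(): [21, 69, 53, 45, 12]
enqueue(41): [21, 69, 53, 45, 12, 41]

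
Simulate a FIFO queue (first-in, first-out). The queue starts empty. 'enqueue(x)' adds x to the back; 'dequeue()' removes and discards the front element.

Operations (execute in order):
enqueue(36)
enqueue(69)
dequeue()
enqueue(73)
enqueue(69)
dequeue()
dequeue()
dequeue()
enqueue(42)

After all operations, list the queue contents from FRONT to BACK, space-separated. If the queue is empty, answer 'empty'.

enqueue(36): [36]
enqueue(69): [36, 69]
dequeue(): [69]
enqueue(73): [69, 73]
enqueue(69): [69, 73, 69]
dequeue(): [73, 69]
dequeue(): [69]
dequeue(): []
enqueue(42): [42]

Answer: 42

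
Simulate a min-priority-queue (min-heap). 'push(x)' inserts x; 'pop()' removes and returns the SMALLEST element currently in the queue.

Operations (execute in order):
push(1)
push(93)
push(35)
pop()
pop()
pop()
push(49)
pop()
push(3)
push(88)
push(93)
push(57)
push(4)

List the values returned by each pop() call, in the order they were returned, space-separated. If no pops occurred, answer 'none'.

push(1): heap contents = [1]
push(93): heap contents = [1, 93]
push(35): heap contents = [1, 35, 93]
pop() → 1: heap contents = [35, 93]
pop() → 35: heap contents = [93]
pop() → 93: heap contents = []
push(49): heap contents = [49]
pop() → 49: heap contents = []
push(3): heap contents = [3]
push(88): heap contents = [3, 88]
push(93): heap contents = [3, 88, 93]
push(57): heap contents = [3, 57, 88, 93]
push(4): heap contents = [3, 4, 57, 88, 93]

Answer: 1 35 93 49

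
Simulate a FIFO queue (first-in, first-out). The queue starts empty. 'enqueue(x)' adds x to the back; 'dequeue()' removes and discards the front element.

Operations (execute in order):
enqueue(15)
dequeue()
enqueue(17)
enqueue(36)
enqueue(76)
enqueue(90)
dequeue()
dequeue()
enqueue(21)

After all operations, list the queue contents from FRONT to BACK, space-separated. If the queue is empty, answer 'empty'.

Answer: 76 90 21

Derivation:
enqueue(15): [15]
dequeue(): []
enqueue(17): [17]
enqueue(36): [17, 36]
enqueue(76): [17, 36, 76]
enqueue(90): [17, 36, 76, 90]
dequeue(): [36, 76, 90]
dequeue(): [76, 90]
enqueue(21): [76, 90, 21]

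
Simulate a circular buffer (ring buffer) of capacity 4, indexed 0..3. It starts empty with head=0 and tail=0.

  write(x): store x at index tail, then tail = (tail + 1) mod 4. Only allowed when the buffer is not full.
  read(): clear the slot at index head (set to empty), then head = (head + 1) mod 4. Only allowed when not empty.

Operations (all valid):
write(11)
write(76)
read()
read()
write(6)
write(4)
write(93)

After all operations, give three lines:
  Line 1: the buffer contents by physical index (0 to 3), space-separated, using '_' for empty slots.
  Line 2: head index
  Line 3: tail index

Answer: 93 _ 6 4
2
1

Derivation:
write(11): buf=[11 _ _ _], head=0, tail=1, size=1
write(76): buf=[11 76 _ _], head=0, tail=2, size=2
read(): buf=[_ 76 _ _], head=1, tail=2, size=1
read(): buf=[_ _ _ _], head=2, tail=2, size=0
write(6): buf=[_ _ 6 _], head=2, tail=3, size=1
write(4): buf=[_ _ 6 4], head=2, tail=0, size=2
write(93): buf=[93 _ 6 4], head=2, tail=1, size=3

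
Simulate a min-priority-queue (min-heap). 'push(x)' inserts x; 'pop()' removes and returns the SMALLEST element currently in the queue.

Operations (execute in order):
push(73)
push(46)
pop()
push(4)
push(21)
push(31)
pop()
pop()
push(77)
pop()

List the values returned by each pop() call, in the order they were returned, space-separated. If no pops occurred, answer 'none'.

push(73): heap contents = [73]
push(46): heap contents = [46, 73]
pop() → 46: heap contents = [73]
push(4): heap contents = [4, 73]
push(21): heap contents = [4, 21, 73]
push(31): heap contents = [4, 21, 31, 73]
pop() → 4: heap contents = [21, 31, 73]
pop() → 21: heap contents = [31, 73]
push(77): heap contents = [31, 73, 77]
pop() → 31: heap contents = [73, 77]

Answer: 46 4 21 31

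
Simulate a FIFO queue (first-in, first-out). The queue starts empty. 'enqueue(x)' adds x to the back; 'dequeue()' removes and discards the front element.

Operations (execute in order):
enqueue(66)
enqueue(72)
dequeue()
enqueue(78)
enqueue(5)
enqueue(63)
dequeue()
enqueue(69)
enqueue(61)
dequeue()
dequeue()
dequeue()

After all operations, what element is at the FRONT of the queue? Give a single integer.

enqueue(66): queue = [66]
enqueue(72): queue = [66, 72]
dequeue(): queue = [72]
enqueue(78): queue = [72, 78]
enqueue(5): queue = [72, 78, 5]
enqueue(63): queue = [72, 78, 5, 63]
dequeue(): queue = [78, 5, 63]
enqueue(69): queue = [78, 5, 63, 69]
enqueue(61): queue = [78, 5, 63, 69, 61]
dequeue(): queue = [5, 63, 69, 61]
dequeue(): queue = [63, 69, 61]
dequeue(): queue = [69, 61]

Answer: 69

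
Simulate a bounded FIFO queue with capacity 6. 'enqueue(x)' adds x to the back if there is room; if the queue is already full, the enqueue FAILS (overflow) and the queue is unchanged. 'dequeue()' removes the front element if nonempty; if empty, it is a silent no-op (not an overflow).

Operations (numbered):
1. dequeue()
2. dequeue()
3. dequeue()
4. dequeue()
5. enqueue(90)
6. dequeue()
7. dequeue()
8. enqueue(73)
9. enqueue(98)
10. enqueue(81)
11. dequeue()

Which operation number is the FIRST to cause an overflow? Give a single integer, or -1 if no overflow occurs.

1. dequeue(): empty, no-op, size=0
2. dequeue(): empty, no-op, size=0
3. dequeue(): empty, no-op, size=0
4. dequeue(): empty, no-op, size=0
5. enqueue(90): size=1
6. dequeue(): size=0
7. dequeue(): empty, no-op, size=0
8. enqueue(73): size=1
9. enqueue(98): size=2
10. enqueue(81): size=3
11. dequeue(): size=2

Answer: -1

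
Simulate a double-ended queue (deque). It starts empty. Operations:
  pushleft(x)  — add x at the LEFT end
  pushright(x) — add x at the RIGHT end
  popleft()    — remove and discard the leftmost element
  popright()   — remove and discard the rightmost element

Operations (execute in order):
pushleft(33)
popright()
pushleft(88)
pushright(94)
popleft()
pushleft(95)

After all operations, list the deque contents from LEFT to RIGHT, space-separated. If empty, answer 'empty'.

pushleft(33): [33]
popright(): []
pushleft(88): [88]
pushright(94): [88, 94]
popleft(): [94]
pushleft(95): [95, 94]

Answer: 95 94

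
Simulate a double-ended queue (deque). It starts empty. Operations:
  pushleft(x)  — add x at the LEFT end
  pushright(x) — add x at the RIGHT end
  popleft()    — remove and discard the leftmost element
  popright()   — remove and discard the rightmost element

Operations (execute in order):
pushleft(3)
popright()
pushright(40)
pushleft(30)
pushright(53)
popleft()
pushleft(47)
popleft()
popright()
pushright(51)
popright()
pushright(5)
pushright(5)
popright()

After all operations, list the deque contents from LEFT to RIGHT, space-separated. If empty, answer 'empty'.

pushleft(3): [3]
popright(): []
pushright(40): [40]
pushleft(30): [30, 40]
pushright(53): [30, 40, 53]
popleft(): [40, 53]
pushleft(47): [47, 40, 53]
popleft(): [40, 53]
popright(): [40]
pushright(51): [40, 51]
popright(): [40]
pushright(5): [40, 5]
pushright(5): [40, 5, 5]
popright(): [40, 5]

Answer: 40 5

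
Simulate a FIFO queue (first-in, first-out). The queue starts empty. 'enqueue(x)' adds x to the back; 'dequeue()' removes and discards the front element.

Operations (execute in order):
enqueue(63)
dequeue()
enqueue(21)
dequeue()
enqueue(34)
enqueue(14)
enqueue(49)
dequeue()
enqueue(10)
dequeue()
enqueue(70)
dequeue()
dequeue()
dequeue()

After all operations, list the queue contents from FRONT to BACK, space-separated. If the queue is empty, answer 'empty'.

enqueue(63): [63]
dequeue(): []
enqueue(21): [21]
dequeue(): []
enqueue(34): [34]
enqueue(14): [34, 14]
enqueue(49): [34, 14, 49]
dequeue(): [14, 49]
enqueue(10): [14, 49, 10]
dequeue(): [49, 10]
enqueue(70): [49, 10, 70]
dequeue(): [10, 70]
dequeue(): [70]
dequeue(): []

Answer: empty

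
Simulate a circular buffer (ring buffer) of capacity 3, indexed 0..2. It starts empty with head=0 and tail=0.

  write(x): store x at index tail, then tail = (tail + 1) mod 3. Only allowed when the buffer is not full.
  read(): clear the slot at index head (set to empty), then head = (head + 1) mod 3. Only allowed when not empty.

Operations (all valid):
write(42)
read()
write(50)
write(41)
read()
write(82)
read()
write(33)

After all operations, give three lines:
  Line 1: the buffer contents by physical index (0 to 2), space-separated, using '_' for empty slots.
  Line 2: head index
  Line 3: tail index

write(42): buf=[42 _ _], head=0, tail=1, size=1
read(): buf=[_ _ _], head=1, tail=1, size=0
write(50): buf=[_ 50 _], head=1, tail=2, size=1
write(41): buf=[_ 50 41], head=1, tail=0, size=2
read(): buf=[_ _ 41], head=2, tail=0, size=1
write(82): buf=[82 _ 41], head=2, tail=1, size=2
read(): buf=[82 _ _], head=0, tail=1, size=1
write(33): buf=[82 33 _], head=0, tail=2, size=2

Answer: 82 33 _
0
2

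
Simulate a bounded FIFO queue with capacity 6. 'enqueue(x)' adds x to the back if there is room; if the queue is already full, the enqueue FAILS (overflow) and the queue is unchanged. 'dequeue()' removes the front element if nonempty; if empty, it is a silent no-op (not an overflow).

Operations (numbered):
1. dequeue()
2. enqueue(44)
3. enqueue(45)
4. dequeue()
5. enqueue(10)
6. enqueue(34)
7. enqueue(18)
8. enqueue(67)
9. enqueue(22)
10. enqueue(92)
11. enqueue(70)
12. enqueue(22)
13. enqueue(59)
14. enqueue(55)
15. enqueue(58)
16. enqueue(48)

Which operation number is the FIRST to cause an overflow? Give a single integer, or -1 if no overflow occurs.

1. dequeue(): empty, no-op, size=0
2. enqueue(44): size=1
3. enqueue(45): size=2
4. dequeue(): size=1
5. enqueue(10): size=2
6. enqueue(34): size=3
7. enqueue(18): size=4
8. enqueue(67): size=5
9. enqueue(22): size=6
10. enqueue(92): size=6=cap → OVERFLOW (fail)
11. enqueue(70): size=6=cap → OVERFLOW (fail)
12. enqueue(22): size=6=cap → OVERFLOW (fail)
13. enqueue(59): size=6=cap → OVERFLOW (fail)
14. enqueue(55): size=6=cap → OVERFLOW (fail)
15. enqueue(58): size=6=cap → OVERFLOW (fail)
16. enqueue(48): size=6=cap → OVERFLOW (fail)

Answer: 10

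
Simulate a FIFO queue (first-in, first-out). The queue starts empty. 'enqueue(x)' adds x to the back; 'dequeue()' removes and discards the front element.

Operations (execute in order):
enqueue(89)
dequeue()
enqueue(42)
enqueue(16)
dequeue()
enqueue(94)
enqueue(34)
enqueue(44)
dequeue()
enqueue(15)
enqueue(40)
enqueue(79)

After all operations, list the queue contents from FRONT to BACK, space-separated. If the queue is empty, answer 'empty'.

Answer: 94 34 44 15 40 79

Derivation:
enqueue(89): [89]
dequeue(): []
enqueue(42): [42]
enqueue(16): [42, 16]
dequeue(): [16]
enqueue(94): [16, 94]
enqueue(34): [16, 94, 34]
enqueue(44): [16, 94, 34, 44]
dequeue(): [94, 34, 44]
enqueue(15): [94, 34, 44, 15]
enqueue(40): [94, 34, 44, 15, 40]
enqueue(79): [94, 34, 44, 15, 40, 79]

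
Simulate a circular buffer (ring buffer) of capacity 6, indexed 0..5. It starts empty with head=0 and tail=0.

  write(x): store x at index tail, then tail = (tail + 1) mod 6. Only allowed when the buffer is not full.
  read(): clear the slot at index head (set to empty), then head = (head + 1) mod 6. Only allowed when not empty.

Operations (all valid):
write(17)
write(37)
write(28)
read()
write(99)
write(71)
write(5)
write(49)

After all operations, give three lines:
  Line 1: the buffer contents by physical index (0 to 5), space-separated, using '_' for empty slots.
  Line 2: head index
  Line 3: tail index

Answer: 49 37 28 99 71 5
1
1

Derivation:
write(17): buf=[17 _ _ _ _ _], head=0, tail=1, size=1
write(37): buf=[17 37 _ _ _ _], head=0, tail=2, size=2
write(28): buf=[17 37 28 _ _ _], head=0, tail=3, size=3
read(): buf=[_ 37 28 _ _ _], head=1, tail=3, size=2
write(99): buf=[_ 37 28 99 _ _], head=1, tail=4, size=3
write(71): buf=[_ 37 28 99 71 _], head=1, tail=5, size=4
write(5): buf=[_ 37 28 99 71 5], head=1, tail=0, size=5
write(49): buf=[49 37 28 99 71 5], head=1, tail=1, size=6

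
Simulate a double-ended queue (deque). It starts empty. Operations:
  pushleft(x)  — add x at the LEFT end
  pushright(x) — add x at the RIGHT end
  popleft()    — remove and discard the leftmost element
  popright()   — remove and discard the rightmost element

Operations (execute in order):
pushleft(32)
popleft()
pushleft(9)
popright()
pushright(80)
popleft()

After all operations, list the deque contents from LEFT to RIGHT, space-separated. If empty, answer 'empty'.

Answer: empty

Derivation:
pushleft(32): [32]
popleft(): []
pushleft(9): [9]
popright(): []
pushright(80): [80]
popleft(): []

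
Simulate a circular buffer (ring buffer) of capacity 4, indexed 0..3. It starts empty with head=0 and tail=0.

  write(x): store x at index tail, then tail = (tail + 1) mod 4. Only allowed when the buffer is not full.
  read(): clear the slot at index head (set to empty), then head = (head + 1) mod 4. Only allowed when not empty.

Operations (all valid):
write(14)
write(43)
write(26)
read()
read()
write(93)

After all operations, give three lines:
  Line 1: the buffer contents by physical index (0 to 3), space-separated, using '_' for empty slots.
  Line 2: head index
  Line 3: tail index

Answer: _ _ 26 93
2
0

Derivation:
write(14): buf=[14 _ _ _], head=0, tail=1, size=1
write(43): buf=[14 43 _ _], head=0, tail=2, size=2
write(26): buf=[14 43 26 _], head=0, tail=3, size=3
read(): buf=[_ 43 26 _], head=1, tail=3, size=2
read(): buf=[_ _ 26 _], head=2, tail=3, size=1
write(93): buf=[_ _ 26 93], head=2, tail=0, size=2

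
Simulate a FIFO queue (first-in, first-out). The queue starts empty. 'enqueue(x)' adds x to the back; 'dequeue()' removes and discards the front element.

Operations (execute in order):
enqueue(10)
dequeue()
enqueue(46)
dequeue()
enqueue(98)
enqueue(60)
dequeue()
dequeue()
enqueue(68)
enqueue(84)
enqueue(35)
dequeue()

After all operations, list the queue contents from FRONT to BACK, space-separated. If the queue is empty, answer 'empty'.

enqueue(10): [10]
dequeue(): []
enqueue(46): [46]
dequeue(): []
enqueue(98): [98]
enqueue(60): [98, 60]
dequeue(): [60]
dequeue(): []
enqueue(68): [68]
enqueue(84): [68, 84]
enqueue(35): [68, 84, 35]
dequeue(): [84, 35]

Answer: 84 35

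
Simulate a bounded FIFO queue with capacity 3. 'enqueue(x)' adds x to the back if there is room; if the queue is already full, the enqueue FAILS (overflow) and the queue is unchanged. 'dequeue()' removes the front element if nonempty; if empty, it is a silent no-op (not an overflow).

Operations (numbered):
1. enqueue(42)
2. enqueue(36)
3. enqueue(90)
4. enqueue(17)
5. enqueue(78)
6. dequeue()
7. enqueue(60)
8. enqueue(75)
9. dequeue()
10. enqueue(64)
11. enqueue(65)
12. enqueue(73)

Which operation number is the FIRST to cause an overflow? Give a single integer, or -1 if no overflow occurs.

Answer: 4

Derivation:
1. enqueue(42): size=1
2. enqueue(36): size=2
3. enqueue(90): size=3
4. enqueue(17): size=3=cap → OVERFLOW (fail)
5. enqueue(78): size=3=cap → OVERFLOW (fail)
6. dequeue(): size=2
7. enqueue(60): size=3
8. enqueue(75): size=3=cap → OVERFLOW (fail)
9. dequeue(): size=2
10. enqueue(64): size=3
11. enqueue(65): size=3=cap → OVERFLOW (fail)
12. enqueue(73): size=3=cap → OVERFLOW (fail)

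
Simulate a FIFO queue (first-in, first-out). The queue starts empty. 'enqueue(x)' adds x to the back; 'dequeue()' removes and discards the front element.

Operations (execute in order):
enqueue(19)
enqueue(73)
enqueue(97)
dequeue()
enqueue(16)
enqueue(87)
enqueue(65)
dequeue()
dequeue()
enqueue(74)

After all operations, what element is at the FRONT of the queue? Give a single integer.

Answer: 16

Derivation:
enqueue(19): queue = [19]
enqueue(73): queue = [19, 73]
enqueue(97): queue = [19, 73, 97]
dequeue(): queue = [73, 97]
enqueue(16): queue = [73, 97, 16]
enqueue(87): queue = [73, 97, 16, 87]
enqueue(65): queue = [73, 97, 16, 87, 65]
dequeue(): queue = [97, 16, 87, 65]
dequeue(): queue = [16, 87, 65]
enqueue(74): queue = [16, 87, 65, 74]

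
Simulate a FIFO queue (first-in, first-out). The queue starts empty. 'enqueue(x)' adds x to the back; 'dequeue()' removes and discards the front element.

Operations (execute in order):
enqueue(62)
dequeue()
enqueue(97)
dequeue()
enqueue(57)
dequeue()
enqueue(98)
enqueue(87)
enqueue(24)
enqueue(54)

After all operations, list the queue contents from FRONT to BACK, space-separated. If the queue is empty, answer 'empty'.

enqueue(62): [62]
dequeue(): []
enqueue(97): [97]
dequeue(): []
enqueue(57): [57]
dequeue(): []
enqueue(98): [98]
enqueue(87): [98, 87]
enqueue(24): [98, 87, 24]
enqueue(54): [98, 87, 24, 54]

Answer: 98 87 24 54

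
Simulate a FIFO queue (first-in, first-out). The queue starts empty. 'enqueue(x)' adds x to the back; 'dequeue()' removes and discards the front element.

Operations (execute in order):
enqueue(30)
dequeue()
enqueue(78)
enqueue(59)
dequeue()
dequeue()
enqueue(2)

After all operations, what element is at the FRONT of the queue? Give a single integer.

Answer: 2

Derivation:
enqueue(30): queue = [30]
dequeue(): queue = []
enqueue(78): queue = [78]
enqueue(59): queue = [78, 59]
dequeue(): queue = [59]
dequeue(): queue = []
enqueue(2): queue = [2]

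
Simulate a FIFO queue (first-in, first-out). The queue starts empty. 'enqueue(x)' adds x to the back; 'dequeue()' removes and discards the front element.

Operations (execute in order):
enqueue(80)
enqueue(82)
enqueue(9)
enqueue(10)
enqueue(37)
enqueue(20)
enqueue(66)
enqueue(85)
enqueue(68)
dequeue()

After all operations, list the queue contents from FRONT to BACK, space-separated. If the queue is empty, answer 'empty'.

Answer: 82 9 10 37 20 66 85 68

Derivation:
enqueue(80): [80]
enqueue(82): [80, 82]
enqueue(9): [80, 82, 9]
enqueue(10): [80, 82, 9, 10]
enqueue(37): [80, 82, 9, 10, 37]
enqueue(20): [80, 82, 9, 10, 37, 20]
enqueue(66): [80, 82, 9, 10, 37, 20, 66]
enqueue(85): [80, 82, 9, 10, 37, 20, 66, 85]
enqueue(68): [80, 82, 9, 10, 37, 20, 66, 85, 68]
dequeue(): [82, 9, 10, 37, 20, 66, 85, 68]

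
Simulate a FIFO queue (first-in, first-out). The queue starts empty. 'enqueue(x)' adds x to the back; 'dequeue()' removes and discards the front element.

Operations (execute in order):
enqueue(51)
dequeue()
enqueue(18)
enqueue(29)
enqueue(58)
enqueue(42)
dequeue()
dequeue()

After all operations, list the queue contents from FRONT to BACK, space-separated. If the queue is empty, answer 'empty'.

enqueue(51): [51]
dequeue(): []
enqueue(18): [18]
enqueue(29): [18, 29]
enqueue(58): [18, 29, 58]
enqueue(42): [18, 29, 58, 42]
dequeue(): [29, 58, 42]
dequeue(): [58, 42]

Answer: 58 42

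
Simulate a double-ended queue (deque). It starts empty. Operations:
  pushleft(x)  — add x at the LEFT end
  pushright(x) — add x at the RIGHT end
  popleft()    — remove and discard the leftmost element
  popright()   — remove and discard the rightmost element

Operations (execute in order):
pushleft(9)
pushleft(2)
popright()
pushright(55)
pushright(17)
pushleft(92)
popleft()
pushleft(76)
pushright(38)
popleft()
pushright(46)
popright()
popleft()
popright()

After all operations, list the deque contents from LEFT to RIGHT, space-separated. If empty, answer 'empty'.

pushleft(9): [9]
pushleft(2): [2, 9]
popright(): [2]
pushright(55): [2, 55]
pushright(17): [2, 55, 17]
pushleft(92): [92, 2, 55, 17]
popleft(): [2, 55, 17]
pushleft(76): [76, 2, 55, 17]
pushright(38): [76, 2, 55, 17, 38]
popleft(): [2, 55, 17, 38]
pushright(46): [2, 55, 17, 38, 46]
popright(): [2, 55, 17, 38]
popleft(): [55, 17, 38]
popright(): [55, 17]

Answer: 55 17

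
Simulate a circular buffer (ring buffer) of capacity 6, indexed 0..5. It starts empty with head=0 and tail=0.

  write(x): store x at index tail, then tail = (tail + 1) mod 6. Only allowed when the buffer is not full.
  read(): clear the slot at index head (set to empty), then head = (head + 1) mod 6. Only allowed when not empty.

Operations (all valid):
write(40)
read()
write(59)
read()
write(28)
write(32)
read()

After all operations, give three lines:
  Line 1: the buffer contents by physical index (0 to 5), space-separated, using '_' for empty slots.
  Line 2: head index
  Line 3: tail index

Answer: _ _ _ 32 _ _
3
4

Derivation:
write(40): buf=[40 _ _ _ _ _], head=0, tail=1, size=1
read(): buf=[_ _ _ _ _ _], head=1, tail=1, size=0
write(59): buf=[_ 59 _ _ _ _], head=1, tail=2, size=1
read(): buf=[_ _ _ _ _ _], head=2, tail=2, size=0
write(28): buf=[_ _ 28 _ _ _], head=2, tail=3, size=1
write(32): buf=[_ _ 28 32 _ _], head=2, tail=4, size=2
read(): buf=[_ _ _ 32 _ _], head=3, tail=4, size=1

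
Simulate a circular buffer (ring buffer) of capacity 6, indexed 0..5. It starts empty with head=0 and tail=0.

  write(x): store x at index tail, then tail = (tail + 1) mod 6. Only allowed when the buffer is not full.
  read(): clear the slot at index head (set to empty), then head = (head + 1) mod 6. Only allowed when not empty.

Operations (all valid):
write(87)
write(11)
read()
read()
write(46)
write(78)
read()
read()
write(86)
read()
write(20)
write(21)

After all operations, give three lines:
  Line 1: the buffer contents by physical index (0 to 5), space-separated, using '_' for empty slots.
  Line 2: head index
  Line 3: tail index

Answer: 21 _ _ _ _ 20
5
1

Derivation:
write(87): buf=[87 _ _ _ _ _], head=0, tail=1, size=1
write(11): buf=[87 11 _ _ _ _], head=0, tail=2, size=2
read(): buf=[_ 11 _ _ _ _], head=1, tail=2, size=1
read(): buf=[_ _ _ _ _ _], head=2, tail=2, size=0
write(46): buf=[_ _ 46 _ _ _], head=2, tail=3, size=1
write(78): buf=[_ _ 46 78 _ _], head=2, tail=4, size=2
read(): buf=[_ _ _ 78 _ _], head=3, tail=4, size=1
read(): buf=[_ _ _ _ _ _], head=4, tail=4, size=0
write(86): buf=[_ _ _ _ 86 _], head=4, tail=5, size=1
read(): buf=[_ _ _ _ _ _], head=5, tail=5, size=0
write(20): buf=[_ _ _ _ _ 20], head=5, tail=0, size=1
write(21): buf=[21 _ _ _ _ 20], head=5, tail=1, size=2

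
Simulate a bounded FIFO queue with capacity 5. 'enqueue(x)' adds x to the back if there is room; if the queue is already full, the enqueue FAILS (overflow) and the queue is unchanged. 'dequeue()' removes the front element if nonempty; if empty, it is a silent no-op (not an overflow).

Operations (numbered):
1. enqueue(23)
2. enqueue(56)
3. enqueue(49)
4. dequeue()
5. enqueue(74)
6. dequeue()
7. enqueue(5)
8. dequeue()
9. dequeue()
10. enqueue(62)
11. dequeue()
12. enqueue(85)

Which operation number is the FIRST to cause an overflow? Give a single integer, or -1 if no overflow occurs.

Answer: -1

Derivation:
1. enqueue(23): size=1
2. enqueue(56): size=2
3. enqueue(49): size=3
4. dequeue(): size=2
5. enqueue(74): size=3
6. dequeue(): size=2
7. enqueue(5): size=3
8. dequeue(): size=2
9. dequeue(): size=1
10. enqueue(62): size=2
11. dequeue(): size=1
12. enqueue(85): size=2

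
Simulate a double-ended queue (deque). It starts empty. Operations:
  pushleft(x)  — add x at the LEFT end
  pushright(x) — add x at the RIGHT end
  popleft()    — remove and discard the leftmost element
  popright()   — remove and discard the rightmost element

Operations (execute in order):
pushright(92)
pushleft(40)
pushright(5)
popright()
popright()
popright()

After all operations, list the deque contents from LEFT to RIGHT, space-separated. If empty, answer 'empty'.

pushright(92): [92]
pushleft(40): [40, 92]
pushright(5): [40, 92, 5]
popright(): [40, 92]
popright(): [40]
popright(): []

Answer: empty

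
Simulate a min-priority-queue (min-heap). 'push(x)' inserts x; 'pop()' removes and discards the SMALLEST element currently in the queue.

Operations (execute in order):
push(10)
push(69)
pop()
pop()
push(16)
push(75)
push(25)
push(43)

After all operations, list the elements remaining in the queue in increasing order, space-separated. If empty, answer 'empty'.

Answer: 16 25 43 75

Derivation:
push(10): heap contents = [10]
push(69): heap contents = [10, 69]
pop() → 10: heap contents = [69]
pop() → 69: heap contents = []
push(16): heap contents = [16]
push(75): heap contents = [16, 75]
push(25): heap contents = [16, 25, 75]
push(43): heap contents = [16, 25, 43, 75]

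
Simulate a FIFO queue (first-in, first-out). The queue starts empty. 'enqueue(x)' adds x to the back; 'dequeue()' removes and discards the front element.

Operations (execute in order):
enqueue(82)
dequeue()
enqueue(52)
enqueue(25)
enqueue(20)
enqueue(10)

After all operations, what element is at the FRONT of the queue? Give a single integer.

Answer: 52

Derivation:
enqueue(82): queue = [82]
dequeue(): queue = []
enqueue(52): queue = [52]
enqueue(25): queue = [52, 25]
enqueue(20): queue = [52, 25, 20]
enqueue(10): queue = [52, 25, 20, 10]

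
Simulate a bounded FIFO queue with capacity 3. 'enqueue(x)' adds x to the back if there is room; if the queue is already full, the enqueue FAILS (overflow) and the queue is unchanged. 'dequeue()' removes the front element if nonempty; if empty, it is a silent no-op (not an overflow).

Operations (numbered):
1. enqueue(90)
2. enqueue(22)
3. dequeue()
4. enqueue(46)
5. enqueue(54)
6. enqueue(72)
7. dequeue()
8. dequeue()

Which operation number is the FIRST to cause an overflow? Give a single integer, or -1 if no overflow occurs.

Answer: 6

Derivation:
1. enqueue(90): size=1
2. enqueue(22): size=2
3. dequeue(): size=1
4. enqueue(46): size=2
5. enqueue(54): size=3
6. enqueue(72): size=3=cap → OVERFLOW (fail)
7. dequeue(): size=2
8. dequeue(): size=1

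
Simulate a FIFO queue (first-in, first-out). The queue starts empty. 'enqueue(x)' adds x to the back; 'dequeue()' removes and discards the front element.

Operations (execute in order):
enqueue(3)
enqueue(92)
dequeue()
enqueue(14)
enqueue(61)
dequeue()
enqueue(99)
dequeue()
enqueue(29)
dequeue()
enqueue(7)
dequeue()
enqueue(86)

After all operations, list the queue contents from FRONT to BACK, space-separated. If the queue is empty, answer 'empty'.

Answer: 29 7 86

Derivation:
enqueue(3): [3]
enqueue(92): [3, 92]
dequeue(): [92]
enqueue(14): [92, 14]
enqueue(61): [92, 14, 61]
dequeue(): [14, 61]
enqueue(99): [14, 61, 99]
dequeue(): [61, 99]
enqueue(29): [61, 99, 29]
dequeue(): [99, 29]
enqueue(7): [99, 29, 7]
dequeue(): [29, 7]
enqueue(86): [29, 7, 86]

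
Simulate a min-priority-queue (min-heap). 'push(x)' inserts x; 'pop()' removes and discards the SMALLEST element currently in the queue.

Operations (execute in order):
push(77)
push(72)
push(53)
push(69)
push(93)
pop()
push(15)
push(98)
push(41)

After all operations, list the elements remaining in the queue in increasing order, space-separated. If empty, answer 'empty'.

Answer: 15 41 69 72 77 93 98

Derivation:
push(77): heap contents = [77]
push(72): heap contents = [72, 77]
push(53): heap contents = [53, 72, 77]
push(69): heap contents = [53, 69, 72, 77]
push(93): heap contents = [53, 69, 72, 77, 93]
pop() → 53: heap contents = [69, 72, 77, 93]
push(15): heap contents = [15, 69, 72, 77, 93]
push(98): heap contents = [15, 69, 72, 77, 93, 98]
push(41): heap contents = [15, 41, 69, 72, 77, 93, 98]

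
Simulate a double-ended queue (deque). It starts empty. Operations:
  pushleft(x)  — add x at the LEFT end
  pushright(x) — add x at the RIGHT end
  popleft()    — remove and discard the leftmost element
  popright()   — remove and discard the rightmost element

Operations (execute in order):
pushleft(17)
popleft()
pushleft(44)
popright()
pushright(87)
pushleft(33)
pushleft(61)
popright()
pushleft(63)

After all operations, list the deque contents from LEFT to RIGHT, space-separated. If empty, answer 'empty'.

Answer: 63 61 33

Derivation:
pushleft(17): [17]
popleft(): []
pushleft(44): [44]
popright(): []
pushright(87): [87]
pushleft(33): [33, 87]
pushleft(61): [61, 33, 87]
popright(): [61, 33]
pushleft(63): [63, 61, 33]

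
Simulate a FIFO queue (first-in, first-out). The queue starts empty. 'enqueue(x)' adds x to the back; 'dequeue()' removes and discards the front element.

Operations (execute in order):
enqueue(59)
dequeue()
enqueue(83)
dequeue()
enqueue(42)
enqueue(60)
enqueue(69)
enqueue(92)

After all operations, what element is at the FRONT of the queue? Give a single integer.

Answer: 42

Derivation:
enqueue(59): queue = [59]
dequeue(): queue = []
enqueue(83): queue = [83]
dequeue(): queue = []
enqueue(42): queue = [42]
enqueue(60): queue = [42, 60]
enqueue(69): queue = [42, 60, 69]
enqueue(92): queue = [42, 60, 69, 92]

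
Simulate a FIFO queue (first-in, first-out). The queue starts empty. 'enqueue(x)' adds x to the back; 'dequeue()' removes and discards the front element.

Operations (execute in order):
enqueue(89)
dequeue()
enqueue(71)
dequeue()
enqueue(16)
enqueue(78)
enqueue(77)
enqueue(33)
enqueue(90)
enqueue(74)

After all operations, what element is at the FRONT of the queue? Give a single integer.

Answer: 16

Derivation:
enqueue(89): queue = [89]
dequeue(): queue = []
enqueue(71): queue = [71]
dequeue(): queue = []
enqueue(16): queue = [16]
enqueue(78): queue = [16, 78]
enqueue(77): queue = [16, 78, 77]
enqueue(33): queue = [16, 78, 77, 33]
enqueue(90): queue = [16, 78, 77, 33, 90]
enqueue(74): queue = [16, 78, 77, 33, 90, 74]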